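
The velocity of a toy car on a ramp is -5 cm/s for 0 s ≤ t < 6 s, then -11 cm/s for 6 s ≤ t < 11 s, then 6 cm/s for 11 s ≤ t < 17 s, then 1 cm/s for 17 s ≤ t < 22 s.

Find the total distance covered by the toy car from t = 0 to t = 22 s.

126 cm

Distance (not displacement) is the total path length: add the absolute areas under v-t.
0–6 s: |-5| × 6 = 30 cm
6–11 s: |-11| × 5 = 55 cm
11–17 s: |6| × 6 = 36 cm
17–22 s: |1| × 5 = 5 cm
Total distance = 126 cm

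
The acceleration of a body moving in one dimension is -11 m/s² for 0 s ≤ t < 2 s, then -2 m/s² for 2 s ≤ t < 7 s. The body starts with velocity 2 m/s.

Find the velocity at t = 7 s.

Δv equals the area under the a-t graph; then v = v₀ + Δv.
0–2 s: -11 × 2 = -22 m/s
2–7 s: -2 × 5 = -10 m/s
Δv = -32 m/s, so v(7) = 2 + (-32) = -30 m/s.

-30 m/s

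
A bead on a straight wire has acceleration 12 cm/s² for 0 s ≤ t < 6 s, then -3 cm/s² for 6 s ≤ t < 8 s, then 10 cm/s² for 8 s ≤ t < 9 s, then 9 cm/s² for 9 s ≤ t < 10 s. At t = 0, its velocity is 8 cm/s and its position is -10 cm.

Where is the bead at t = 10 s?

575.5 cm

On each constant-a segment, Δv = aΔt and Δx = v₀Δt + ½aΔt²; chain segment to segment.
0–6 s: v starts 8 cm/s; Δx = 8·6 + ½·12·6² = 264 cm; v ends 80 cm/s.
6–8 s: v starts 80 cm/s; Δx = 80·2 + ½·-3·2² = 154 cm; v ends 74 cm/s.
8–9 s: v starts 74 cm/s; Δx = 74·1 + ½·10·1² = 79 cm; v ends 84 cm/s.
9–10 s: v starts 84 cm/s; Δx = 84·1 + ½·9·1² = 88.5 cm; v ends 93 cm/s.
x(10) = -10 + Σ Δx = 575.5 cm.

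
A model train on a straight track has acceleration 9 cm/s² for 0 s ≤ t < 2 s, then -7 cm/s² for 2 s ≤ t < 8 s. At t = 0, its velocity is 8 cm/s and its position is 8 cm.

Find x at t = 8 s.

On each constant-a segment, Δv = aΔt and Δx = v₀Δt + ½aΔt²; chain segment to segment.
0–2 s: v starts 8 cm/s; Δx = 8·2 + ½·9·2² = 34 cm; v ends 26 cm/s.
2–8 s: v starts 26 cm/s; Δx = 26·6 + ½·-7·6² = 30 cm; v ends -16 cm/s.
x(8) = 8 + Σ Δx = 72 cm.

72 cm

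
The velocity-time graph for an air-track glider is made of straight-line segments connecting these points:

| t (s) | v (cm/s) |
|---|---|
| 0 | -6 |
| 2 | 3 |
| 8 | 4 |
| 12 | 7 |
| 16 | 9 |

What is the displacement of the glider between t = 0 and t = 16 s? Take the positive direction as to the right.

72 cm

Displacement is the signed area under the v-t curve.
0–2 s: ½(-6 + 3)(2) = -3 cm
2–8 s: ½(3 + 4)(6) = 21 cm
8–12 s: ½(4 + 7)(4) = 22 cm
12–16 s: ½(7 + 9)(4) = 32 cm
Net displacement = 72 cm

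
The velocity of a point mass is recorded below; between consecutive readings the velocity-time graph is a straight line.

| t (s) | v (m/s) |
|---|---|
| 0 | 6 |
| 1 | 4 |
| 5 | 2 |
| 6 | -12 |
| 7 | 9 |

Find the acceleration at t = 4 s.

Acceleration is the slope of the v-t graph on 1–5 s: (2 − 4)/(5 − 1) = -0.5 m/s².

-0.5 m/s²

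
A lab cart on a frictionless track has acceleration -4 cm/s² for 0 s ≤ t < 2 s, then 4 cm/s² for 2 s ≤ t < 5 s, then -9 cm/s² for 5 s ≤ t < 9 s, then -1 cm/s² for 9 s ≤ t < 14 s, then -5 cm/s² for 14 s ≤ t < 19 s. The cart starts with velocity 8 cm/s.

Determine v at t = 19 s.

Δv equals the area under the a-t graph; then v = v₀ + Δv.
0–2 s: -4 × 2 = -8 cm/s
2–5 s: 4 × 3 = 12 cm/s
5–9 s: -9 × 4 = -36 cm/s
9–14 s: -1 × 5 = -5 cm/s
14–19 s: -5 × 5 = -25 cm/s
Δv = -62 cm/s, so v(19) = 8 + (-62) = -54 cm/s.

-54 cm/s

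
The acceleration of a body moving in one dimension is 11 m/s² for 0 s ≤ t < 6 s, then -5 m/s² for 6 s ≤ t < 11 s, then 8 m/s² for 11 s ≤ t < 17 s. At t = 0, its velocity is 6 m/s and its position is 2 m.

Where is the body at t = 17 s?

On each constant-a segment, Δv = aΔt and Δx = v₀Δt + ½aΔt²; chain segment to segment.
0–6 s: v starts 6 m/s; Δx = 6·6 + ½·11·6² = 234 m; v ends 72 m/s.
6–11 s: v starts 72 m/s; Δx = 72·5 + ½·-5·5² = 297.5 m; v ends 47 m/s.
11–17 s: v starts 47 m/s; Δx = 47·6 + ½·8·6² = 426 m; v ends 95 m/s.
x(17) = 2 + Σ Δx = 959.5 m.

959.5 m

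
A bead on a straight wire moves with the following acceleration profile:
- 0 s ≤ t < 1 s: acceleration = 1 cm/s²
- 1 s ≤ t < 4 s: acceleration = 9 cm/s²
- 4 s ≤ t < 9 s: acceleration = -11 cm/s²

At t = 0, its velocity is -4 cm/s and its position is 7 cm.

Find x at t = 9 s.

On each constant-a segment, Δv = aΔt and Δx = v₀Δt + ½aΔt²; chain segment to segment.
0–1 s: v starts -4 cm/s; Δx = -4·1 + ½·1·1² = -3.5 cm; v ends -3 cm/s.
1–4 s: v starts -3 cm/s; Δx = -3·3 + ½·9·3² = 31.5 cm; v ends 24 cm/s.
4–9 s: v starts 24 cm/s; Δx = 24·5 + ½·-11·5² = -17.5 cm; v ends -31 cm/s.
x(9) = 7 + Σ Δx = 17.5 cm.

17.5 cm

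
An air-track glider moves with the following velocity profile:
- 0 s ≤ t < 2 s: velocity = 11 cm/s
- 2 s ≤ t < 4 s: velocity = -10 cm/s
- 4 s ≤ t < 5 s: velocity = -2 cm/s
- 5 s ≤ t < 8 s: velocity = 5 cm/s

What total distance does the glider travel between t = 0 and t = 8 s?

Total distance travelled is ∫|v| dt — sum the magnitudes of each area piece.
0–2 s: |11| × 2 = 22 cm
2–4 s: |-10| × 2 = 20 cm
4–5 s: |-2| × 1 = 2 cm
5–8 s: |5| × 3 = 15 cm
Total distance = 59 cm

59 cm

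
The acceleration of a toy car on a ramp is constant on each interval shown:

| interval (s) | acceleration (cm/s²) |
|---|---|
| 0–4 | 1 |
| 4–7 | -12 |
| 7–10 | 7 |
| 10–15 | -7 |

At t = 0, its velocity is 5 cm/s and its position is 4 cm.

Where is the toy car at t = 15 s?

-162 cm

On each constant-a segment, Δv = aΔt and Δx = v₀Δt + ½aΔt²; chain segment to segment.
0–4 s: v starts 5 cm/s; Δx = 5·4 + ½·1·4² = 28 cm; v ends 9 cm/s.
4–7 s: v starts 9 cm/s; Δx = 9·3 + ½·-12·3² = -27 cm; v ends -27 cm/s.
7–10 s: v starts -27 cm/s; Δx = -27·3 + ½·7·3² = -49.5 cm; v ends -6 cm/s.
10–15 s: v starts -6 cm/s; Δx = -6·5 + ½·-7·5² = -117.5 cm; v ends -41 cm/s.
x(15) = 4 + Σ Δx = -162 cm.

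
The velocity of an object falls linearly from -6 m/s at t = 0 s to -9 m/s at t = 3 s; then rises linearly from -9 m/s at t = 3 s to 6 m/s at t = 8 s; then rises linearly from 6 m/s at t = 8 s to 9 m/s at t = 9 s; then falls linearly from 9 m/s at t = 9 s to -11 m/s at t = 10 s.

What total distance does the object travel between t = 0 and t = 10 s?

54.55 m

Total distance travelled is ∫|v| dt — sum the magnitudes of each area piece.
0–3 s: |½(-6 + -9)(3)| = 22.5 m
3–8 s: v = 0 at t = 6 s; triangle areas 13.5 + 6 = 19.5 m
8–9 s: |½(6 + 9)(1)| = 7.5 m
9–10 s: v = 0 at t = 9.45 s; triangle areas 2.025 + 3.025 = 5.05 m
Total distance = 54.55 m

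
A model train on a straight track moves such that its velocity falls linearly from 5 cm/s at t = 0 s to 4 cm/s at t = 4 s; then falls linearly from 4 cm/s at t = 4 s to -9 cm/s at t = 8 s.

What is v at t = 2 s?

4.5 cm/s

On 0–4 s the graph is linear from 5 to 4 cm/s: v(2) = 5 + (4 − 5)·(2 − 0)/(4 − 0) = 4.5 cm/s.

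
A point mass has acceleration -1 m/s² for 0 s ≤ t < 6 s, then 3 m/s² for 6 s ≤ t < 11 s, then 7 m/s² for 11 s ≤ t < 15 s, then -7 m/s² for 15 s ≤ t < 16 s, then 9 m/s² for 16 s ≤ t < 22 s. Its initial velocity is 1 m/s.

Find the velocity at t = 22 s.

85 m/s

Δv equals the area under the a-t graph; then v = v₀ + Δv.
0–6 s: -1 × 6 = -6 m/s
6–11 s: 3 × 5 = 15 m/s
11–15 s: 7 × 4 = 28 m/s
15–16 s: -7 × 1 = -7 m/s
16–22 s: 9 × 6 = 54 m/s
Δv = 84 m/s, so v(22) = 1 + (84) = 85 m/s.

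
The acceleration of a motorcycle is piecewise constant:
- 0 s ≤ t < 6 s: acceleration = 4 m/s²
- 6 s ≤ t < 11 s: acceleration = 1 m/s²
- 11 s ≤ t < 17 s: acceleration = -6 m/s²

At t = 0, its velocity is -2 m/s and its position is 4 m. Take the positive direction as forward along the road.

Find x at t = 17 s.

On each constant-a segment, Δv = aΔt and Δx = v₀Δt + ½aΔt²; chain segment to segment.
0–6 s: v starts -2 m/s; Δx = -2·6 + ½·4·6² = 60 m; v ends 22 m/s.
6–11 s: v starts 22 m/s; Δx = 22·5 + ½·1·5² = 122.5 m; v ends 27 m/s.
11–17 s: v starts 27 m/s; Δx = 27·6 + ½·-6·6² = 54 m; v ends -9 m/s.
x(17) = 4 + Σ Δx = 240.5 m.

240.5 m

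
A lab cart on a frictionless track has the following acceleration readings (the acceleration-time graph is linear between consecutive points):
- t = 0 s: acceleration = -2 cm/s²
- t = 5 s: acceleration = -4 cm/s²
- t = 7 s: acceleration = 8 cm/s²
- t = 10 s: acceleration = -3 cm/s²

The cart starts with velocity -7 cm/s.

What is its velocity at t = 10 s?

Δv equals the area under the a-t graph; then v = v₀ + Δv.
0–5 s: ½(-2 + -4)(5) = -15 cm/s
5–7 s: ½(-4 + 8)(2) = 4 cm/s
7–10 s: ½(8 + -3)(3) = 7.5 cm/s
Δv = -3.5 cm/s, so v(10) = -7 + (-3.5) = -10.5 cm/s.

-10.5 cm/s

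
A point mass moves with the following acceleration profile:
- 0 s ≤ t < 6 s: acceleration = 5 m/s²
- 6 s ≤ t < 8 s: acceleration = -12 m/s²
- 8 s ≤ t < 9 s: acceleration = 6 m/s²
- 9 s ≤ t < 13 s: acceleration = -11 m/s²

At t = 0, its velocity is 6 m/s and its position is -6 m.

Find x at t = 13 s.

On each constant-a segment, Δv = aΔt and Δx = v₀Δt + ½aΔt²; chain segment to segment.
0–6 s: v starts 6 m/s; Δx = 6·6 + ½·5·6² = 126 m; v ends 36 m/s.
6–8 s: v starts 36 m/s; Δx = 36·2 + ½·-12·2² = 48 m; v ends 12 m/s.
8–9 s: v starts 12 m/s; Δx = 12·1 + ½·6·1² = 15 m; v ends 18 m/s.
9–13 s: v starts 18 m/s; Δx = 18·4 + ½·-11·4² = -16 m; v ends -26 m/s.
x(13) = -6 + Σ Δx = 167 m.

167 m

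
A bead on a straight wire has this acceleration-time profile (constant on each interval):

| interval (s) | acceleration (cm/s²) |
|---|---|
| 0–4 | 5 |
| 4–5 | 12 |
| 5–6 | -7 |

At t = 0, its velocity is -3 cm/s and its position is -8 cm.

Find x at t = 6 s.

68.5 cm

On each constant-a segment, Δv = aΔt and Δx = v₀Δt + ½aΔt²; chain segment to segment.
0–4 s: v starts -3 cm/s; Δx = -3·4 + ½·5·4² = 28 cm; v ends 17 cm/s.
4–5 s: v starts 17 cm/s; Δx = 17·1 + ½·12·1² = 23 cm; v ends 29 cm/s.
5–6 s: v starts 29 cm/s; Δx = 29·1 + ½·-7·1² = 25.5 cm; v ends 22 cm/s.
x(6) = -8 + Σ Δx = 68.5 cm.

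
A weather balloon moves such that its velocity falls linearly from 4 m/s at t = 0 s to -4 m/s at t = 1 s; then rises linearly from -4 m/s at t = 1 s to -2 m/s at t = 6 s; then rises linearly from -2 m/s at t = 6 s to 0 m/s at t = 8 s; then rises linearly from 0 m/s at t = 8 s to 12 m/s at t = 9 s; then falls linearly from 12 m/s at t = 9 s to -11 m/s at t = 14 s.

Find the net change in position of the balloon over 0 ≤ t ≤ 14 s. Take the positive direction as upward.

-8.5 m

Net displacement equals the area under the velocity-time graph (areas below the axis count negative).
0–1 s: ½(4 + -4)(1) = 0 m
1–6 s: ½(-4 + -2)(5) = -15 m
6–8 s: ½(-2 + 0)(2) = -2 m
8–9 s: ½(0 + 12)(1) = 6 m
9–14 s: ½(12 + -11)(5) = 2.5 m
Net displacement = -8.5 m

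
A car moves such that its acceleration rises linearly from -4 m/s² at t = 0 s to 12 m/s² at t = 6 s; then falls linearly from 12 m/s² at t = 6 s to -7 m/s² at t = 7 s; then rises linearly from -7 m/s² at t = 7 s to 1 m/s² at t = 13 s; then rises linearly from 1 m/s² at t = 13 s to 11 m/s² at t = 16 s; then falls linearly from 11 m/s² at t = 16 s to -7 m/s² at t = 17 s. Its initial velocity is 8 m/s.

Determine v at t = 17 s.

Δv equals the area under the a-t graph; then v = v₀ + Δv.
0–6 s: ½(-4 + 12)(6) = 24 m/s
6–7 s: ½(12 + -7)(1) = 2.5 m/s
7–13 s: ½(-7 + 1)(6) = -18 m/s
13–16 s: ½(1 + 11)(3) = 18 m/s
16–17 s: ½(11 + -7)(1) = 2 m/s
Δv = 28.5 m/s, so v(17) = 8 + (28.5) = 36.5 m/s.

36.5 m/s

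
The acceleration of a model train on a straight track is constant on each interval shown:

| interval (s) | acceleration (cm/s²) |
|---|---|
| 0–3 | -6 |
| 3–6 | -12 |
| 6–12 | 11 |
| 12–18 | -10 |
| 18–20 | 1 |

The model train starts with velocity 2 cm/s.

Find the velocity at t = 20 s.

-44 cm/s

Δv equals the area under the a-t graph; then v = v₀ + Δv.
0–3 s: -6 × 3 = -18 cm/s
3–6 s: -12 × 3 = -36 cm/s
6–12 s: 11 × 6 = 66 cm/s
12–18 s: -10 × 6 = -60 cm/s
18–20 s: 1 × 2 = 2 cm/s
Δv = -46 cm/s, so v(20) = 2 + (-46) = -44 cm/s.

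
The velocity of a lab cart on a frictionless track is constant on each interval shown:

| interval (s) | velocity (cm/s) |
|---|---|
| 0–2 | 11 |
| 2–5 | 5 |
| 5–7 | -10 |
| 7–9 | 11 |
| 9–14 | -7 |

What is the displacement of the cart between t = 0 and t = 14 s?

Displacement is the signed area under the v-t curve.
0–2 s: 11 × 2 = 22 cm
2–5 s: 5 × 3 = 15 cm
5–7 s: -10 × 2 = -20 cm
7–9 s: 11 × 2 = 22 cm
9–14 s: -7 × 5 = -35 cm
Net displacement = 4 cm

4 cm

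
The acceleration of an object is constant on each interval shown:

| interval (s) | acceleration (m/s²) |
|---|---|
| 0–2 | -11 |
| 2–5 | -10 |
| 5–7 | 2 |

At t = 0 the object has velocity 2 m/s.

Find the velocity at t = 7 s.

Δv equals the area under the a-t graph; then v = v₀ + Δv.
0–2 s: -11 × 2 = -22 m/s
2–5 s: -10 × 3 = -30 m/s
5–7 s: 2 × 2 = 4 m/s
Δv = -48 m/s, so v(7) = 2 + (-48) = -46 m/s.

-46 m/s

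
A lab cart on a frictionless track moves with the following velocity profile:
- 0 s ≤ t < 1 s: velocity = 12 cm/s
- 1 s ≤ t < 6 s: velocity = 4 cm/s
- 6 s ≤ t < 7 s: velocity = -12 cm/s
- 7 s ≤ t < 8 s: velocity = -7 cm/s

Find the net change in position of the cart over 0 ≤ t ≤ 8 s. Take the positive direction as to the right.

13 cm

Net displacement equals the area under the velocity-time graph (areas below the axis count negative).
0–1 s: 12 × 1 = 12 cm
1–6 s: 4 × 5 = 20 cm
6–7 s: -12 × 1 = -12 cm
7–8 s: -7 × 1 = -7 cm
Net displacement = 13 cm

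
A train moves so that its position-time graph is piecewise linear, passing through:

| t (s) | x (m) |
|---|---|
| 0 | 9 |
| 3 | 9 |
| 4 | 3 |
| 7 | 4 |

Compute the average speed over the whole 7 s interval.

1 m/s

Average speed = (total path length)/(elapsed time); on a piecewise-linear x-t graph the path length is Σ|Δx|.
0–3 s: |Δx| = |9 − 9| = 0 m
3–4 s: |Δx| = |3 − 9| = 6 m
4–7 s: |Δx| = |4 − 3| = 1 m
Total path = 7 m; average speed = 7/7 = 1 m/s.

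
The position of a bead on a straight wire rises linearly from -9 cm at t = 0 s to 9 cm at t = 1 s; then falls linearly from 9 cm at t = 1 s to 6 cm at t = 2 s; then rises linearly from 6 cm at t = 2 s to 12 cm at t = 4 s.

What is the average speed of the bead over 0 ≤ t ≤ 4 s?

6.75 cm/s

Average speed = (total path length)/(elapsed time); on a piecewise-linear x-t graph the path length is Σ|Δx|.
0–1 s: |Δx| = |9 − -9| = 18 cm
1–2 s: |Δx| = |6 − 9| = 3 cm
2–4 s: |Δx| = |12 − 6| = 6 cm
Total path = 27 cm; average speed = 27/4 = 6.75 cm/s.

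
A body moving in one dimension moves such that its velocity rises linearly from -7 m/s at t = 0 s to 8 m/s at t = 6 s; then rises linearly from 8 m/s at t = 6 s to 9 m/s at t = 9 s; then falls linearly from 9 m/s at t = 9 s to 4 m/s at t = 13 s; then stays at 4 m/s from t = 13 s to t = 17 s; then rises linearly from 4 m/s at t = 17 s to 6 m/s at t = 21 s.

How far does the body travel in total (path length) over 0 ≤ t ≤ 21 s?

110.1 m

Distance (not displacement) is the total path length: add the absolute areas under v-t.
0–6 s: v = 0 at t = 2.8 s; triangle areas 9.8 + 12.8 = 22.6 m
6–9 s: |½(8 + 9)(3)| = 25.5 m
9–13 s: |½(9 + 4)(4)| = 26 m
13–17 s: |4| × 4 = 16 m
17–21 s: |½(4 + 6)(4)| = 20 m
Total distance = 110.1 m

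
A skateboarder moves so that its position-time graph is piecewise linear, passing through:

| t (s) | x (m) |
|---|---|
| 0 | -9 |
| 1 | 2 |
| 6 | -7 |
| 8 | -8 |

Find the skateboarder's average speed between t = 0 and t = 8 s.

Average speed = (total path length)/(elapsed time); on a piecewise-linear x-t graph the path length is Σ|Δx|.
0–1 s: |Δx| = |2 − -9| = 11 m
1–6 s: |Δx| = |-7 − 2| = 9 m
6–8 s: |Δx| = |-8 − -7| = 1 m
Total path = 21 m; average speed = 21/8 = 2.625 m/s.

2.625 m/s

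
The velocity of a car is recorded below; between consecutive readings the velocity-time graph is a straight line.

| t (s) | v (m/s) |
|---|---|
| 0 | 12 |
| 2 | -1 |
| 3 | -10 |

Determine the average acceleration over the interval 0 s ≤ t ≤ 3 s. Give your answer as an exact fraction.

-22/3 m/s²

Average acceleration = Δv/Δt = (-10 − 12)/(3 − 0) = -22/3 m/s².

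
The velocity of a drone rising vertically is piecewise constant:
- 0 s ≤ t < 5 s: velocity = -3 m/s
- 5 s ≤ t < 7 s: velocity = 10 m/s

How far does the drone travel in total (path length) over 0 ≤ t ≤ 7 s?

35 m

Distance (not displacement) is the total path length: add the absolute areas under v-t.
0–5 s: |-3| × 5 = 15 m
5–7 s: |10| × 2 = 20 m
Total distance = 35 m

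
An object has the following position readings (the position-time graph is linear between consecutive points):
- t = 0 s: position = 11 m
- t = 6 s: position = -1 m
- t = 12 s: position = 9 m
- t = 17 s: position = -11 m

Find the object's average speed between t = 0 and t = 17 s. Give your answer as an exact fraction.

Average speed = (total path length)/(elapsed time); on a piecewise-linear x-t graph the path length is Σ|Δx|.
0–6 s: |Δx| = |-1 − 11| = 12 m
6–12 s: |Δx| = |9 − -1| = 10 m
12–17 s: |Δx| = |-11 − 9| = 20 m
Total path = 42 m; average speed = 42/17 = 42/17 m/s.

42/17 m/s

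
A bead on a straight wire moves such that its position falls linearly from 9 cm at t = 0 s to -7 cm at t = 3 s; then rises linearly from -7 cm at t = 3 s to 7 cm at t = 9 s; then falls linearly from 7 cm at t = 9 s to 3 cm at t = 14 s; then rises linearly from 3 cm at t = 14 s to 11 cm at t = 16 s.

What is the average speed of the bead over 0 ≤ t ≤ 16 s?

2.625 cm/s

Average speed = (total path length)/(elapsed time); on a piecewise-linear x-t graph the path length is Σ|Δx|.
0–3 s: |Δx| = |-7 − 9| = 16 cm
3–9 s: |Δx| = |7 − -7| = 14 cm
9–14 s: |Δx| = |3 − 7| = 4 cm
14–16 s: |Δx| = |11 − 3| = 8 cm
Total path = 42 cm; average speed = 42/16 = 2.625 cm/s.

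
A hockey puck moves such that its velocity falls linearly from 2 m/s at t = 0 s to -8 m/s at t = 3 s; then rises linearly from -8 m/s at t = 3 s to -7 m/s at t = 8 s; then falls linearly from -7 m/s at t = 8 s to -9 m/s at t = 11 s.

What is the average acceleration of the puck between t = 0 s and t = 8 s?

Average acceleration = Δv/Δt = (-7 − 2)/(8 − 0) = -1.125 m/s².

-1.125 m/s²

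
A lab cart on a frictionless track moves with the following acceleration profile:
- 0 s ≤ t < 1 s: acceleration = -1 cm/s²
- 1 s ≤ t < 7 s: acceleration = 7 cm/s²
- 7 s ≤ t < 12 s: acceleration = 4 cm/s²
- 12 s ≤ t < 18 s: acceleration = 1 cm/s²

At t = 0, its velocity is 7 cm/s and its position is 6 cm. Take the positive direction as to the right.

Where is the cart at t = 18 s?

On each constant-a segment, Δv = aΔt and Δx = v₀Δt + ½aΔt²; chain segment to segment.
0–1 s: v starts 7 cm/s; Δx = 7·1 + ½·-1·1² = 6.5 cm; v ends 6 cm/s.
1–7 s: v starts 6 cm/s; Δx = 6·6 + ½·7·6² = 162 cm; v ends 48 cm/s.
7–12 s: v starts 48 cm/s; Δx = 48·5 + ½·4·5² = 290 cm; v ends 68 cm/s.
12–18 s: v starts 68 cm/s; Δx = 68·6 + ½·1·6² = 426 cm; v ends 74 cm/s.
x(18) = 6 + Σ Δx = 890.5 cm.

890.5 cm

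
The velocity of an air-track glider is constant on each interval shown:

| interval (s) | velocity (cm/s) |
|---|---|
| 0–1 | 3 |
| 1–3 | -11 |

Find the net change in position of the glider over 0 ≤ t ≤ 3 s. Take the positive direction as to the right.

Net displacement equals the area under the velocity-time graph (areas below the axis count negative).
0–1 s: 3 × 1 = 3 cm
1–3 s: -11 × 2 = -22 cm
Net displacement = -19 cm

-19 cm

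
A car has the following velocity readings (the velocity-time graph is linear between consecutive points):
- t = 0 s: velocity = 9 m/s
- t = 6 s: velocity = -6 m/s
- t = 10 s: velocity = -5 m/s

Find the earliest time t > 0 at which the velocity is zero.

v changes sign on 0–6 s (from 9 to -6); the graph is linear there, so v = 0 at t = 0 + (-9)·(6 − 0)/(-6 − 9) = 3.6 s.

t = 3.6 s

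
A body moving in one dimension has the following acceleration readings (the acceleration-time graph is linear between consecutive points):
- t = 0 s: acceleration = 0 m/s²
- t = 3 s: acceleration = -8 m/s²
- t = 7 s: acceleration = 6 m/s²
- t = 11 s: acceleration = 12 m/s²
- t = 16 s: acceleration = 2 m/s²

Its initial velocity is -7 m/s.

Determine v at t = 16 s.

48 m/s

Δv equals the area under the a-t graph; then v = v₀ + Δv.
0–3 s: ½(0 + -8)(3) = -12 m/s
3–7 s: ½(-8 + 6)(4) = -4 m/s
7–11 s: ½(6 + 12)(4) = 36 m/s
11–16 s: ½(12 + 2)(5) = 35 m/s
Δv = 55 m/s, so v(16) = -7 + (55) = 48 m/s.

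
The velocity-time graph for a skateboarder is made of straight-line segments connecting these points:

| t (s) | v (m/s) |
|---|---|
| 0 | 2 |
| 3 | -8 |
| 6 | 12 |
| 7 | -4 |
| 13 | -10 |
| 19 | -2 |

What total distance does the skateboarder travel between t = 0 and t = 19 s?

Distance (not displacement) is the total path length: add the absolute areas under v-t.
0–3 s: v = 0 at t = 0.6 s; triangle areas 0.6 + 9.6 = 10.2 m
3–6 s: v = 0 at t = 4.2 s; triangle areas 4.8 + 10.8 = 15.6 m
6–7 s: v = 0 at t = 6.75 s; triangle areas 4.5 + 0.5 = 5 m
7–13 s: |½(-4 + -10)(6)| = 42 m
13–19 s: |½(-10 + -2)(6)| = 36 m
Total distance = 108.8 m

108.8 m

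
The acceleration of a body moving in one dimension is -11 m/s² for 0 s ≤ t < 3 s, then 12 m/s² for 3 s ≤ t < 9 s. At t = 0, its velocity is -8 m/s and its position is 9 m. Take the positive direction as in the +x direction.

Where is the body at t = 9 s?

-94.5 m

On each constant-a segment, Δv = aΔt and Δx = v₀Δt + ½aΔt²; chain segment to segment.
0–3 s: v starts -8 m/s; Δx = -8·3 + ½·-11·3² = -73.5 m; v ends -41 m/s.
3–9 s: v starts -41 m/s; Δx = -41·6 + ½·12·6² = -30 m; v ends 31 m/s.
x(9) = 9 + Σ Δx = -94.5 m.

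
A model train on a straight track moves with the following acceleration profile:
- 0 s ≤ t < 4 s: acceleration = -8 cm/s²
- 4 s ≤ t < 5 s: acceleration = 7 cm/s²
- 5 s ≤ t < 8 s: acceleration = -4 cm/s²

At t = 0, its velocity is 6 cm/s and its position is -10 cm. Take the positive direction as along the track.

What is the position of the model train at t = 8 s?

-147.5 cm

On each constant-a segment, Δv = aΔt and Δx = v₀Δt + ½aΔt²; chain segment to segment.
0–4 s: v starts 6 cm/s; Δx = 6·4 + ½·-8·4² = -40 cm; v ends -26 cm/s.
4–5 s: v starts -26 cm/s; Δx = -26·1 + ½·7·1² = -22.5 cm; v ends -19 cm/s.
5–8 s: v starts -19 cm/s; Δx = -19·3 + ½·-4·3² = -75 cm; v ends -31 cm/s.
x(8) = -10 + Σ Δx = -147.5 cm.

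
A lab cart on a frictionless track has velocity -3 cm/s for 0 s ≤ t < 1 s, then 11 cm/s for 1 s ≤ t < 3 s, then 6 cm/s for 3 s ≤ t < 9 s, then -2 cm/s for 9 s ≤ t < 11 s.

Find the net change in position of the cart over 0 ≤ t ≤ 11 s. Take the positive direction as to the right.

Net displacement equals the area under the velocity-time graph (areas below the axis count negative).
0–1 s: -3 × 1 = -3 cm
1–3 s: 11 × 2 = 22 cm
3–9 s: 6 × 6 = 36 cm
9–11 s: -2 × 2 = -4 cm
Net displacement = 51 cm

51 cm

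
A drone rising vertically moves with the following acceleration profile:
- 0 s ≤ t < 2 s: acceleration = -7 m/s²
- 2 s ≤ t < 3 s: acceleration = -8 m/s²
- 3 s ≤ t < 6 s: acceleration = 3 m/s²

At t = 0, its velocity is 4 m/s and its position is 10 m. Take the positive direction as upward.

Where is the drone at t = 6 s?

On each constant-a segment, Δv = aΔt and Δx = v₀Δt + ½aΔt²; chain segment to segment.
0–2 s: v starts 4 m/s; Δx = 4·2 + ½·-7·2² = -6 m; v ends -10 m/s.
2–3 s: v starts -10 m/s; Δx = -10·1 + ½·-8·1² = -14 m; v ends -18 m/s.
3–6 s: v starts -18 m/s; Δx = -18·3 + ½·3·3² = -40.5 m; v ends -9 m/s.
x(6) = 10 + Σ Δx = -50.5 m.

-50.5 m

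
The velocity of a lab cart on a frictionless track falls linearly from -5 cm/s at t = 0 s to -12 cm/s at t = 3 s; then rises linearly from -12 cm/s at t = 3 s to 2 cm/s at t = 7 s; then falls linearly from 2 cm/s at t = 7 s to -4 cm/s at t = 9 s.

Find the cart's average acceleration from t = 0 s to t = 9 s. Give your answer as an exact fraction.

Average acceleration = Δv/Δt = (-4 − -5)/(9 − 0) = 1/9 cm/s².

1/9 cm/s²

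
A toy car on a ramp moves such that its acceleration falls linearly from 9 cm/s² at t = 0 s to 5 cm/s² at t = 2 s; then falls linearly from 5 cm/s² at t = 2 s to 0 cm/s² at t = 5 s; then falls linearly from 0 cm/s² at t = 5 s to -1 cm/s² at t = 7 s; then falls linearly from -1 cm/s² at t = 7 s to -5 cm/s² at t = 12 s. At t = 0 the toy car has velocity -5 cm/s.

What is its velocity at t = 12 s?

Δv equals the area under the a-t graph; then v = v₀ + Δv.
0–2 s: ½(9 + 5)(2) = 14 cm/s
2–5 s: ½(5 + 0)(3) = 7.5 cm/s
5–7 s: ½(0 + -1)(2) = -1 cm/s
7–12 s: ½(-1 + -5)(5) = -15 cm/s
Δv = 5.5 cm/s, so v(12) = -5 + (5.5) = 0.5 cm/s.

0.5 cm/s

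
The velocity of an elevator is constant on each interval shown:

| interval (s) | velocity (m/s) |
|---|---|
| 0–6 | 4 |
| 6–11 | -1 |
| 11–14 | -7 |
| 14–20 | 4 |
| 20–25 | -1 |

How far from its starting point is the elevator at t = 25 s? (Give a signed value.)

17 m

Displacement is the signed area under the v-t curve.
0–6 s: 4 × 6 = 24 m
6–11 s: -1 × 5 = -5 m
11–14 s: -7 × 3 = -21 m
14–20 s: 4 × 6 = 24 m
20–25 s: -1 × 5 = -5 m
Net displacement = 17 m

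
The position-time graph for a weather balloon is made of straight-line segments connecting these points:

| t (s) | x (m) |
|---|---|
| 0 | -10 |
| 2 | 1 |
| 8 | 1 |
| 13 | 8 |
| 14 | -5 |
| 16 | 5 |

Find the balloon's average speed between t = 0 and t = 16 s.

Average speed = (total path length)/(elapsed time); on a piecewise-linear x-t graph the path length is Σ|Δx|.
0–2 s: |Δx| = |1 − -10| = 11 m
2–8 s: |Δx| = |1 − 1| = 0 m
8–13 s: |Δx| = |8 − 1| = 7 m
13–14 s: |Δx| = |-5 − 8| = 13 m
14–16 s: |Δx| = |5 − -5| = 10 m
Total path = 41 m; average speed = 41/16 = 2.5625 m/s.

2.5625 m/s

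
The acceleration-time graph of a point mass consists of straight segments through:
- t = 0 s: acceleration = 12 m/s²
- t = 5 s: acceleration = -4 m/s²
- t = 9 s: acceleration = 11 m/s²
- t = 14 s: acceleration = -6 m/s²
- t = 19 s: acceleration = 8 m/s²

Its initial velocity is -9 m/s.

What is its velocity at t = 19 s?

42.5 m/s

Δv equals the area under the a-t graph; then v = v₀ + Δv.
0–5 s: ½(12 + -4)(5) = 20 m/s
5–9 s: ½(-4 + 11)(4) = 14 m/s
9–14 s: ½(11 + -6)(5) = 12.5 m/s
14–19 s: ½(-6 + 8)(5) = 5 m/s
Δv = 51.5 m/s, so v(19) = -9 + (51.5) = 42.5 m/s.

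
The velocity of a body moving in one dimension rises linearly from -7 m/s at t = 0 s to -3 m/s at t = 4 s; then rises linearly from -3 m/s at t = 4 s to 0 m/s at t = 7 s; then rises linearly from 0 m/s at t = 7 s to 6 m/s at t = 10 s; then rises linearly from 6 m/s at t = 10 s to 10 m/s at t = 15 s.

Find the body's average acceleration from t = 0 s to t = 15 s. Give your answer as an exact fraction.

17/15 m/s²

Average acceleration = Δv/Δt = (10 − -7)/(15 − 0) = 17/15 m/s².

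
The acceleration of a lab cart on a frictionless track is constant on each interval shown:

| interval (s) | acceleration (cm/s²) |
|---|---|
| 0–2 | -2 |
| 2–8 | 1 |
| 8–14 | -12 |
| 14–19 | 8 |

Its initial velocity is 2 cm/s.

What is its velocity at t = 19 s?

Δv equals the area under the a-t graph; then v = v₀ + Δv.
0–2 s: -2 × 2 = -4 cm/s
2–8 s: 1 × 6 = 6 cm/s
8–14 s: -12 × 6 = -72 cm/s
14–19 s: 8 × 5 = 40 cm/s
Δv = -30 cm/s, so v(19) = 2 + (-30) = -28 cm/s.

-28 cm/s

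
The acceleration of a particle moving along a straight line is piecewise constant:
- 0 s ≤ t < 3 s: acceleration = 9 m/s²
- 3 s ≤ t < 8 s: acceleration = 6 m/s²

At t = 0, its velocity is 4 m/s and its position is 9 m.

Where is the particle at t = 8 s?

291.5 m

On each constant-a segment, Δv = aΔt and Δx = v₀Δt + ½aΔt²; chain segment to segment.
0–3 s: v starts 4 m/s; Δx = 4·3 + ½·9·3² = 52.5 m; v ends 31 m/s.
3–8 s: v starts 31 m/s; Δx = 31·5 + ½·6·5² = 230 m; v ends 61 m/s.
x(8) = 9 + Σ Δx = 291.5 m.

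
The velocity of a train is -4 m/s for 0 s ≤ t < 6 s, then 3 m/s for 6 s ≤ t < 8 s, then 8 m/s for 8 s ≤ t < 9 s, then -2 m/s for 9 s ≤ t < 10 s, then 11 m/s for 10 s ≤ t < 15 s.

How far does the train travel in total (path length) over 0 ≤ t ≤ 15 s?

95 m

Distance (not displacement) is the total path length: add the absolute areas under v-t.
0–6 s: |-4| × 6 = 24 m
6–8 s: |3| × 2 = 6 m
8–9 s: |8| × 1 = 8 m
9–10 s: |-2| × 1 = 2 m
10–15 s: |11| × 5 = 55 m
Total distance = 95 m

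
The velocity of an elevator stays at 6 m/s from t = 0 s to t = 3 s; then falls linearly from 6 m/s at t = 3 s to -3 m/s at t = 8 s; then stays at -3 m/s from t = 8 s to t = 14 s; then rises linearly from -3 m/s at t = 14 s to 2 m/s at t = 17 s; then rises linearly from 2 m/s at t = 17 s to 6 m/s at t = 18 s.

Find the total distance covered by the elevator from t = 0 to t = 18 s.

56.4 m

Total distance travelled is ∫|v| dt — sum the magnitudes of each area piece.
0–3 s: |6| × 3 = 18 m
3–8 s: v = 0 at t = 19/3 s; triangle areas 10 + 2.5 = 12.5 m
8–14 s: |-3| × 6 = 18 m
14–17 s: v = 0 at t = 15.8 s; triangle areas 2.7 + 1.2 = 3.9 m
17–18 s: |½(2 + 6)(1)| = 4 m
Total distance = 56.4 m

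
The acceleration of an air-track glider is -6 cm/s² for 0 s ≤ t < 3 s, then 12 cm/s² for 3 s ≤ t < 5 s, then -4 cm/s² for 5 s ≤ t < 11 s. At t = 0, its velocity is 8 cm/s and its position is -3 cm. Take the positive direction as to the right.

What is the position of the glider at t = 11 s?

On each constant-a segment, Δv = aΔt and Δx = v₀Δt + ½aΔt²; chain segment to segment.
0–3 s: v starts 8 cm/s; Δx = 8·3 + ½·-6·3² = -3 cm; v ends -10 cm/s.
3–5 s: v starts -10 cm/s; Δx = -10·2 + ½·12·2² = 4 cm; v ends 14 cm/s.
5–11 s: v starts 14 cm/s; Δx = 14·6 + ½·-4·6² = 12 cm; v ends -10 cm/s.
x(11) = -3 + Σ Δx = 10 cm.

10 cm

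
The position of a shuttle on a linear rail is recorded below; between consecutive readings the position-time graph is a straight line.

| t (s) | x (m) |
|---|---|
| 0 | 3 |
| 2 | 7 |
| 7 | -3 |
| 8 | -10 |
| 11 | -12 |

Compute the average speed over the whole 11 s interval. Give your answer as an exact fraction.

Average speed = (total path length)/(elapsed time); on a piecewise-linear x-t graph the path length is Σ|Δx|.
0–2 s: |Δx| = |7 − 3| = 4 m
2–7 s: |Δx| = |-3 − 7| = 10 m
7–8 s: |Δx| = |-10 − -3| = 7 m
8–11 s: |Δx| = |-12 − -10| = 2 m
Total path = 23 m; average speed = 23/11 = 23/11 m/s.

23/11 m/s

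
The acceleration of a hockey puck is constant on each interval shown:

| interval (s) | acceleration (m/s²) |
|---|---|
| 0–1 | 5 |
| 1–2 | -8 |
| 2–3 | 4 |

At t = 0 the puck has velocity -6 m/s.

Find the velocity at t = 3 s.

-5 m/s

Δv equals the area under the a-t graph; then v = v₀ + Δv.
0–1 s: 5 × 1 = 5 m/s
1–2 s: -8 × 1 = -8 m/s
2–3 s: 4 × 1 = 4 m/s
Δv = 1 m/s, so v(3) = -6 + (1) = -5 m/s.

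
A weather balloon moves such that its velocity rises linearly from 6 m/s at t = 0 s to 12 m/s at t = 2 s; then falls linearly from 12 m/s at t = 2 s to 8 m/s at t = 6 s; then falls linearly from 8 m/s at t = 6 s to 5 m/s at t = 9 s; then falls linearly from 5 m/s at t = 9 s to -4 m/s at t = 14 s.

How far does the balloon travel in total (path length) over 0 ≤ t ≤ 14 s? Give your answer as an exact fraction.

800/9 m

Total distance travelled is ∫|v| dt — sum the magnitudes of each area piece.
0–2 s: |½(6 + 12)(2)| = 18 m
2–6 s: |½(12 + 8)(4)| = 40 m
6–9 s: |½(8 + 5)(3)| = 19.5 m
9–14 s: v = 0 at t = 106/9 s; triangle areas 125/18 + 40/9 = 205/18 m
Total distance = 800/9 m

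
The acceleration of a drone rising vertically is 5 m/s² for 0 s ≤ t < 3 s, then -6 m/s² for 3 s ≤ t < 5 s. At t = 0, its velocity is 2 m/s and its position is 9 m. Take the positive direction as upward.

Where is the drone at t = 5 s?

On each constant-a segment, Δv = aΔt and Δx = v₀Δt + ½aΔt²; chain segment to segment.
0–3 s: v starts 2 m/s; Δx = 2·3 + ½·5·3² = 28.5 m; v ends 17 m/s.
3–5 s: v starts 17 m/s; Δx = 17·2 + ½·-6·2² = 22 m; v ends 5 m/s.
x(5) = 9 + Σ Δx = 59.5 m.

59.5 m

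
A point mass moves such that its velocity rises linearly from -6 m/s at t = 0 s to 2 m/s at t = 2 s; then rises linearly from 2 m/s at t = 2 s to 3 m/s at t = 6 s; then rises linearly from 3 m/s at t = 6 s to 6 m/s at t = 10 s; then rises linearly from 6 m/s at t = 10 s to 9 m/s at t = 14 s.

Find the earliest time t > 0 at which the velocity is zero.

v changes sign on 0–2 s (from -6 to 2); the graph is linear there, so v = 0 at t = 0 + (6)·(2 − 0)/(2 − -6) = 1.5 s.

t = 1.5 s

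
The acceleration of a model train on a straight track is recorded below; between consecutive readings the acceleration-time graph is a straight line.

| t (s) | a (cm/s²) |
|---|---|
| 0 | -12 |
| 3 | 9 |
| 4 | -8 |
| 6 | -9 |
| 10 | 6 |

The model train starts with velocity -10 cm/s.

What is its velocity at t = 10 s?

Δv equals the area under the a-t graph; then v = v₀ + Δv.
0–3 s: ½(-12 + 9)(3) = -4.5 cm/s
3–4 s: ½(9 + -8)(1) = 0.5 cm/s
4–6 s: ½(-8 + -9)(2) = -17 cm/s
6–10 s: ½(-9 + 6)(4) = -6 cm/s
Δv = -27 cm/s, so v(10) = -10 + (-27) = -37 cm/s.

-37 cm/s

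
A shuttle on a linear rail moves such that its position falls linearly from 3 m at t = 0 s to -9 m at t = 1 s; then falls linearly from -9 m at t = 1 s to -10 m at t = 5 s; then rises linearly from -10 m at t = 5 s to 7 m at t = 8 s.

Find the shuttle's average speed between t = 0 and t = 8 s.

Average speed = (total path length)/(elapsed time); on a piecewise-linear x-t graph the path length is Σ|Δx|.
0–1 s: |Δx| = |-9 − 3| = 12 m
1–5 s: |Δx| = |-10 − -9| = 1 m
5–8 s: |Δx| = |7 − -10| = 17 m
Total path = 30 m; average speed = 30/8 = 3.75 m/s.

3.75 m/s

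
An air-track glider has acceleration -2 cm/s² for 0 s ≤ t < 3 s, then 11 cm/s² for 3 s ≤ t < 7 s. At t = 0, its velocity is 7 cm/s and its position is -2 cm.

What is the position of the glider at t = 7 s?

On each constant-a segment, Δv = aΔt and Δx = v₀Δt + ½aΔt²; chain segment to segment.
0–3 s: v starts 7 cm/s; Δx = 7·3 + ½·-2·3² = 12 cm; v ends 1 cm/s.
3–7 s: v starts 1 cm/s; Δx = 1·4 + ½·11·4² = 92 cm; v ends 45 cm/s.
x(7) = -2 + Σ Δx = 102 cm.

102 cm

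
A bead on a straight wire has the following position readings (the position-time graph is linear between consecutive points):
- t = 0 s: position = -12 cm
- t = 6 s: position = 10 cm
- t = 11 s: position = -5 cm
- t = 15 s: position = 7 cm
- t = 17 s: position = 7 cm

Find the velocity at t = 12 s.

Velocity is the slope of the x-t graph on 11–15 s: (7 − -5)/(15 − 11) = 3 cm/s.

3 cm/s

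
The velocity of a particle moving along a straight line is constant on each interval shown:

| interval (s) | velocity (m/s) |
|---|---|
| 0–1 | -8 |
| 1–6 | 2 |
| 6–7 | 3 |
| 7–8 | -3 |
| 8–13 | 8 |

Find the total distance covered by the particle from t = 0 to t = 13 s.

64 m

Total distance travelled is ∫|v| dt — sum the magnitudes of each area piece.
0–1 s: |-8| × 1 = 8 m
1–6 s: |2| × 5 = 10 m
6–7 s: |3| × 1 = 3 m
7–8 s: |-3| × 1 = 3 m
8–13 s: |8| × 5 = 40 m
Total distance = 64 m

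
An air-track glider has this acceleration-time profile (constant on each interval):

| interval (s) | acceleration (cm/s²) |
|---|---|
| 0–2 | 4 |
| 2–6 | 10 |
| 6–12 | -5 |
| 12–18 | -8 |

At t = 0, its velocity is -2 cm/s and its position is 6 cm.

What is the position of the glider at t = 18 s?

On each constant-a segment, Δv = aΔt and Δx = v₀Δt + ½aΔt²; chain segment to segment.
0–2 s: v starts -2 cm/s; Δx = -2·2 + ½·4·2² = 4 cm; v ends 6 cm/s.
2–6 s: v starts 6 cm/s; Δx = 6·4 + ½·10·4² = 104 cm; v ends 46 cm/s.
6–12 s: v starts 46 cm/s; Δx = 46·6 + ½·-5·6² = 186 cm; v ends 16 cm/s.
12–18 s: v starts 16 cm/s; Δx = 16·6 + ½·-8·6² = -48 cm; v ends -32 cm/s.
x(18) = 6 + Σ Δx = 252 cm.

252 cm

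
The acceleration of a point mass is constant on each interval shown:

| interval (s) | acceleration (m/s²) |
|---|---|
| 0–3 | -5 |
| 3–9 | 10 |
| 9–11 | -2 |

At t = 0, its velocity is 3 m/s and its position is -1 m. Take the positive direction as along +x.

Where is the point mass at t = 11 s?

185.5 m

On each constant-a segment, Δv = aΔt and Δx = v₀Δt + ½aΔt²; chain segment to segment.
0–3 s: v starts 3 m/s; Δx = 3·3 + ½·-5·3² = -13.5 m; v ends -12 m/s.
3–9 s: v starts -12 m/s; Δx = -12·6 + ½·10·6² = 108 m; v ends 48 m/s.
9–11 s: v starts 48 m/s; Δx = 48·2 + ½·-2·2² = 92 m; v ends 44 m/s.
x(11) = -1 + Σ Δx = 185.5 m.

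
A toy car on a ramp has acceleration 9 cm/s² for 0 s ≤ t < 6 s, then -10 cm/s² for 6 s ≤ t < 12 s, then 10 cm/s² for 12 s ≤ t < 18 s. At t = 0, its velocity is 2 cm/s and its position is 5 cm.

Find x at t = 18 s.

491 cm

On each constant-a segment, Δv = aΔt and Δx = v₀Δt + ½aΔt²; chain segment to segment.
0–6 s: v starts 2 cm/s; Δx = 2·6 + ½·9·6² = 174 cm; v ends 56 cm/s.
6–12 s: v starts 56 cm/s; Δx = 56·6 + ½·-10·6² = 156 cm; v ends -4 cm/s.
12–18 s: v starts -4 cm/s; Δx = -4·6 + ½·10·6² = 156 cm; v ends 56 cm/s.
x(18) = 5 + Σ Δx = 491 cm.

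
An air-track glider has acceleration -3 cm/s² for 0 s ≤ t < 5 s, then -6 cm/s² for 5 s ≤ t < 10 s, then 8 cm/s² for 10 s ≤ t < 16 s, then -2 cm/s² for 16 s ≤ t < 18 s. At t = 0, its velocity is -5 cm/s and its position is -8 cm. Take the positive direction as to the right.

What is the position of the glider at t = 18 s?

On each constant-a segment, Δv = aΔt and Δx = v₀Δt + ½aΔt²; chain segment to segment.
0–5 s: v starts -5 cm/s; Δx = -5·5 + ½·-3·5² = -62.5 cm; v ends -20 cm/s.
5–10 s: v starts -20 cm/s; Δx = -20·5 + ½·-6·5² = -175 cm; v ends -50 cm/s.
10–16 s: v starts -50 cm/s; Δx = -50·6 + ½·8·6² = -156 cm; v ends -2 cm/s.
16–18 s: v starts -2 cm/s; Δx = -2·2 + ½·-2·2² = -8 cm; v ends -6 cm/s.
x(18) = -8 + Σ Δx = -409.5 cm.

-409.5 cm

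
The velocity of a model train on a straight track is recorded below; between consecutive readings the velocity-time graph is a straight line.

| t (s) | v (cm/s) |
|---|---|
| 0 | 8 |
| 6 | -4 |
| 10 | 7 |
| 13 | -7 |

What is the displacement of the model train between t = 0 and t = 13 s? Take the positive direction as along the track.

18 cm

Displacement is the signed area under the v-t curve.
0–6 s: ½(8 + -4)(6) = 12 cm
6–10 s: ½(-4 + 7)(4) = 6 cm
10–13 s: ½(7 + -7)(3) = 0 cm
Net displacement = 18 cm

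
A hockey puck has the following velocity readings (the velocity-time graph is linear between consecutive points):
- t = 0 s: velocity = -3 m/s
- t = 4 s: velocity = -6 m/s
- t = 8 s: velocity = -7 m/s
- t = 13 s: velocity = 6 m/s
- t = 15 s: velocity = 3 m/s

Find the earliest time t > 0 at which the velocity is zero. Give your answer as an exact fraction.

v changes sign on 8–13 s (from -7 to 6); the graph is linear there, so v = 0 at t = 8 + (7)·(13 − 8)/(6 − -7) = 139/13 s.

t = 139/13 s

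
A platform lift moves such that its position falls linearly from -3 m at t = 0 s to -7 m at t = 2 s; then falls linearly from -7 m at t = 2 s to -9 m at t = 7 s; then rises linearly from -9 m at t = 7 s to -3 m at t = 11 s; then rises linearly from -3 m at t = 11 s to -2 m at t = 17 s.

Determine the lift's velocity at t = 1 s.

Velocity is the slope of the x-t graph on 0–2 s: (-7 − -3)/(2 − 0) = -2 m/s.

-2 m/s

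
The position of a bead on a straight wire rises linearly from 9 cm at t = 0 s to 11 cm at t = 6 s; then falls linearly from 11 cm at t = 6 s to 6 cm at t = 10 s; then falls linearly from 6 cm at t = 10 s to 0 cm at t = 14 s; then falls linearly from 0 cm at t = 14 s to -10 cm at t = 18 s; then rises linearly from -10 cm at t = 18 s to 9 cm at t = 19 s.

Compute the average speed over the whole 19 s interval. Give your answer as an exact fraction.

Average speed = (total path length)/(elapsed time); on a piecewise-linear x-t graph the path length is Σ|Δx|.
0–6 s: |Δx| = |11 − 9| = 2 cm
6–10 s: |Δx| = |6 − 11| = 5 cm
10–14 s: |Δx| = |0 − 6| = 6 cm
14–18 s: |Δx| = |-10 − 0| = 10 cm
18–19 s: |Δx| = |9 − -10| = 19 cm
Total path = 42 cm; average speed = 42/19 = 42/19 cm/s.

42/19 cm/s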